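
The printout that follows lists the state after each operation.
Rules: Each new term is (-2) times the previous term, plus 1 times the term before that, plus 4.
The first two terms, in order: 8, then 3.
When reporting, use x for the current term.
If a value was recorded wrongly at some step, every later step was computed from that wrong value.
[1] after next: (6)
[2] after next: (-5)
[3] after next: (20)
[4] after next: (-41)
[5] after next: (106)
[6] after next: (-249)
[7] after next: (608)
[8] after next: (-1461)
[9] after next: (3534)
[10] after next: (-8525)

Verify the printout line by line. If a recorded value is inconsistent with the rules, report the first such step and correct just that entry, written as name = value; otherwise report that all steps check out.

Recomputing the run from the initial state:
step 1: x = 6
step 2: x = -5
step 3: x = 20
step 4: x = -41
step 5: x = 106
step 6: x = -249
step 7: x = 608
step 8: x = -1461
step 9: x = 3534
step 10: x = -8525
This matches the printout at every step.

no error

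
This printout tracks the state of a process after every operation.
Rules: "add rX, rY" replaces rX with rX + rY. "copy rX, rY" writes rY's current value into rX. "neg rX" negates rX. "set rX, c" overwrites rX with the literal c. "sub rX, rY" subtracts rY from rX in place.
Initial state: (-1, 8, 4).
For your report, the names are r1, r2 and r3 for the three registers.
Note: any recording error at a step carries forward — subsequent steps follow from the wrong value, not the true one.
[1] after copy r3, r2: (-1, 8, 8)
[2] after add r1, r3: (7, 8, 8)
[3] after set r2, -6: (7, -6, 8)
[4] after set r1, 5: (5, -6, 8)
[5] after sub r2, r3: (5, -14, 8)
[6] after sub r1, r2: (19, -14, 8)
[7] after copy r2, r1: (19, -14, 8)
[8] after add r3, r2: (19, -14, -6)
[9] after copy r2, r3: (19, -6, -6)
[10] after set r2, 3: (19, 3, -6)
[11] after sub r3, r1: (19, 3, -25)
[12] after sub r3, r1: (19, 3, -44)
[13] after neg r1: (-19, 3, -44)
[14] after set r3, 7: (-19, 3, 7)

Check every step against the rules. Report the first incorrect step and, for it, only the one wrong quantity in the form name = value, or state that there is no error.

step 7, r2 = 19

step 1: r3 = 8 -> matches
step 2: r1 = -1 + 8 = 7 -> in agreement
step 3: r2 = -6 -> consistent with the printout
step 4: r1 = 5 -> checks out
step 5: r2 = -6 - 8 = -14 -> in agreement
step 6: r1 = 5 - -14 = 19 -> matches
step 7: r2 = 19 -> first mismatch against the printout
Conclusion: step 7 carries the first error; the entry should be r2 = 19.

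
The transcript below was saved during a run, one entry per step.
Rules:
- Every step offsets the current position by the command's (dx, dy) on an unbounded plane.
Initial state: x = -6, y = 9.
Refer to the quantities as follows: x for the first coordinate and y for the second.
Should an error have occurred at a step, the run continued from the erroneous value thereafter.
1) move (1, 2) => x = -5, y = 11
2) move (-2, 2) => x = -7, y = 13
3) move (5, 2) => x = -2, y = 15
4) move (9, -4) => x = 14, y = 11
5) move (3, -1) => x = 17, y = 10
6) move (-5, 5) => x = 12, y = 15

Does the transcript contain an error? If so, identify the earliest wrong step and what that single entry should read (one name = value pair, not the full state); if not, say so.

1. x = -6 + (1) = -5, y = 9 + (2) = 11 (verified)
2. x = -5 + (-2) = -7, y = 11 + (2) = 13 (verified)
3. x = -7 + (5) = -2, y = 13 + (2) = 15 (same as recorded)
4. x = -2 + (9) = 7, y = 15 + (-4) = 11 (the recorded entry deviates here)
First incorrect step: 4; the correct value is x = 7.

step 4, x = 7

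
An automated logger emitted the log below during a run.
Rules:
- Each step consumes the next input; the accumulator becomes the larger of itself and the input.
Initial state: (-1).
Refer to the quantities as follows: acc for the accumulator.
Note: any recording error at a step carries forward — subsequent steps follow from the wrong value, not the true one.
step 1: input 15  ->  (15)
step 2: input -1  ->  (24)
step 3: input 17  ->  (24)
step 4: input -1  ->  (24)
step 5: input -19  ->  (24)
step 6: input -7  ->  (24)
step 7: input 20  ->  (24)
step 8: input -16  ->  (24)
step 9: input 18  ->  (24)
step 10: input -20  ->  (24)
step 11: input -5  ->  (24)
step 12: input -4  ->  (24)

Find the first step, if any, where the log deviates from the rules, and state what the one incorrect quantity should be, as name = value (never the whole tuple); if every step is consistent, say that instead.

step 2, acc = 15

1. acc = max(-1, 15) = 15 (no discrepancy)
2. acc = max(15, -1) = 15 (the recorded entry deviates here)
The earliest wrong entry is at step 2: it should read acc = 15.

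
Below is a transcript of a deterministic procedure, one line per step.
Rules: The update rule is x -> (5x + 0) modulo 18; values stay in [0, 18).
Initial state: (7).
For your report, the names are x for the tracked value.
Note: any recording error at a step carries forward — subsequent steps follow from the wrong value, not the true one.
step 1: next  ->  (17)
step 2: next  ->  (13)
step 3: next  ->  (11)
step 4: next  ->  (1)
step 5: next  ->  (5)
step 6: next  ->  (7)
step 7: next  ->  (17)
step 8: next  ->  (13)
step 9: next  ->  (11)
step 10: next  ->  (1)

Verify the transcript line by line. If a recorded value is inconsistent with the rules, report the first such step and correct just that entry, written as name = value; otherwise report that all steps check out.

no error

Recomputing the run from the initial state:
step 1: x = 17
step 2: x = 13
step 3: x = 11
step 4: x = 1
step 5: x = 5
step 6: x = 7
step 7: x = 17
step 8: x = 13
step 9: x = 11
step 10: x = 1
This matches the transcript at every step.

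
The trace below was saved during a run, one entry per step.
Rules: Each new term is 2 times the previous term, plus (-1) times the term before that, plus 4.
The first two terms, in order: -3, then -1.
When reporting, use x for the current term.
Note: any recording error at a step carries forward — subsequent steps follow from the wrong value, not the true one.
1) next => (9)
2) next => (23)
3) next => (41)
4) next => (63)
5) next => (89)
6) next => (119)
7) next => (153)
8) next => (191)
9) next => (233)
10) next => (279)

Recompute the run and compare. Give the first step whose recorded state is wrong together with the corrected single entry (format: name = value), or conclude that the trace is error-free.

step 1, x = 5

Recomputing the run from the initial state:
step 1: x = 5
step 2: x = 15
step 3: x = 29
step 4: x = 47
step 5: x = 69
step 6: x = 95
step 7: x = 125
step 8: x = 159
step 9: x = 197
step 10: x = 239
The first disagreement with the trace is at step 1, where the value should be x = 5.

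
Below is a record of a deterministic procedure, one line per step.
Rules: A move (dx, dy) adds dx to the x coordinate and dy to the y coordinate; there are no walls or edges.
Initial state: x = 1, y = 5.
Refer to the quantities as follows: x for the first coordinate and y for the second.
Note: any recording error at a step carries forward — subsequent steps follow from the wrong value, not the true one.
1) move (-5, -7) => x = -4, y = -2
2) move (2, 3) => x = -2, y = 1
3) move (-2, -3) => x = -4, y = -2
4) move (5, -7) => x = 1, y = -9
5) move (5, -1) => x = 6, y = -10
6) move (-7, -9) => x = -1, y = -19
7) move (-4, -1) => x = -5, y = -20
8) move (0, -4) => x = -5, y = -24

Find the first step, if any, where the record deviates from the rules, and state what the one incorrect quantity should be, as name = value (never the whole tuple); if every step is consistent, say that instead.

1. x = 1 + (-5) = -4, y = 5 + (-7) = -2 (checks out)
2. x = -4 + (2) = -2, y = -2 + (3) = 1 (checks out)
3. x = -2 + (-2) = -4, y = 1 + (-3) = -2 (no discrepancy)
4. x = -4 + (5) = 1, y = -2 + (-7) = -9 (confirmed correct)
5. x = 1 + (5) = 6, y = -9 + (-1) = -10 (matches)
6. x = 6 + (-7) = -1, y = -10 + (-9) = -19 (exactly as logged)
7. x = -1 + (-4) = -5, y = -19 + (-1) = -20 (agrees with the record)
8. x = -5 + (0) = -5, y = -20 + (-4) = -24 (same as recorded)
The recomputation confirms every line.

no error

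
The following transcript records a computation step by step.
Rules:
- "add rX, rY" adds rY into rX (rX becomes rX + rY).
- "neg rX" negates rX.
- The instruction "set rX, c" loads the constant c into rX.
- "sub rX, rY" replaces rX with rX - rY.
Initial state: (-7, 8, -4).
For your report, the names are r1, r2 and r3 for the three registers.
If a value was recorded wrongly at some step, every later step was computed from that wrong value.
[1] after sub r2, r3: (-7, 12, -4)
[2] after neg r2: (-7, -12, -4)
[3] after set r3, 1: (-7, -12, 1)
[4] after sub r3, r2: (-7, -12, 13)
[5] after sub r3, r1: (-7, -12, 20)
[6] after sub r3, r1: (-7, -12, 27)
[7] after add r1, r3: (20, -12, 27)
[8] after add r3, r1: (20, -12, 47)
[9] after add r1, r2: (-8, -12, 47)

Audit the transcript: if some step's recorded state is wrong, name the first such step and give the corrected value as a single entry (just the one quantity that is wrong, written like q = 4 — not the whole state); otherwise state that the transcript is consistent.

step 9, r1 = 8

Step 1: r2 = 8 - -4 = 12 — consistent with the transcript.
Step 2: r2 = -(12) = -12 — checks out.
Step 3: r3 = 1 — agrees with the transcript.
Step 4: r3 = 1 - -12 = 13 — exactly as logged.
Step 5: r3 = 13 - -7 = 20 — in agreement.
Step 6: r3 = 20 - -7 = 27 — checks out.
Step 7: r1 = -7 + 27 = 20 — consistent with the transcript.
Step 8: r3 = 27 + 20 = 47 — matches.
Step 9: r1 = 20 + -12 = 8 — the transcript disagrees here.
The earliest wrong entry is at step 9: it should read r1 = 8.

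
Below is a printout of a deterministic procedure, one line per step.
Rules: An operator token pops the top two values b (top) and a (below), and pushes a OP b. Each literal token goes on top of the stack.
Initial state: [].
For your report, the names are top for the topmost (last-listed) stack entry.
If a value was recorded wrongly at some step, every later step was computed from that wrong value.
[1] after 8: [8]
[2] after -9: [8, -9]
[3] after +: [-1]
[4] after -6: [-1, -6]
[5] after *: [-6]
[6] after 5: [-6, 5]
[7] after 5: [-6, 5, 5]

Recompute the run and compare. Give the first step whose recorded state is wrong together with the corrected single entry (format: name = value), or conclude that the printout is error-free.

step 5, top = 6

Step 1: push 8: top = 8 — same as recorded.
Step 2: push -9: top = -9 — exactly as logged.
Step 3: 8 + -9 = -1 — agrees with the printout.
Step 4: push -6: top = -6 — confirmed correct.
Step 5: -1 * -6 = 6 — the entry is off here.
First incorrect step: 5; the correct value is top = 6.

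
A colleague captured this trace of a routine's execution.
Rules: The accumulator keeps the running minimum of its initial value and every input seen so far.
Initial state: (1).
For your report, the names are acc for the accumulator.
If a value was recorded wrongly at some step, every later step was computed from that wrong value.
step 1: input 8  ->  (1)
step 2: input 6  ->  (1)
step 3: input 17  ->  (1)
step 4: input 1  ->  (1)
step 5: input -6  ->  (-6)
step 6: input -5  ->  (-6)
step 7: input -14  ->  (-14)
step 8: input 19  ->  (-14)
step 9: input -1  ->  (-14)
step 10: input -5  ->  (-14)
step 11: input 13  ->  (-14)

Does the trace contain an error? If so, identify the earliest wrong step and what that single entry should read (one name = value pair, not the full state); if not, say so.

Recomputing the run from the initial state:
step 1: acc = 1
step 2: acc = 1
step 3: acc = 1
step 4: acc = 1
step 5: acc = -6
step 6: acc = -6
step 7: acc = -14
step 8: acc = -14
step 9: acc = -14
step 10: acc = -14
step 11: acc = -14
This matches the trace at every step.

no error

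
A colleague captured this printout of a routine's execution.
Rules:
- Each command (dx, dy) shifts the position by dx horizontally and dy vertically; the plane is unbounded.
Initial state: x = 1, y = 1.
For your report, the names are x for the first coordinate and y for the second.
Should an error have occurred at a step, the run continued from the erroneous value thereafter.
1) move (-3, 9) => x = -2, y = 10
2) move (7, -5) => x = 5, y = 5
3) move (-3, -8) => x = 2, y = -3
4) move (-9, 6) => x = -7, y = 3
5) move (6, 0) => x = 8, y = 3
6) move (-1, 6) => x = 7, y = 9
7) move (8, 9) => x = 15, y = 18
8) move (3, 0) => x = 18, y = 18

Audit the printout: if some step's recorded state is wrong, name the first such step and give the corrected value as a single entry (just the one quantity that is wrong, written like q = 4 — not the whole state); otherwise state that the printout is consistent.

Step 1: x = 1 + (-3) = -2, y = 1 + (9) = 10 — agrees with the printout.
Step 2: x = -2 + (7) = 5, y = 10 + (-5) = 5 — same as recorded.
Step 3: x = 5 + (-3) = 2, y = 5 + (-8) = -3 — verified.
Step 4: x = 2 + (-9) = -7, y = -3 + (6) = 3 — agrees with the printout.
Step 5: x = -7 + (6) = -1, y = 3 + (0) = 3 — the recorded entry deviates here.
Step 5 is the first one off; corrected, x = -1.

step 5, x = -1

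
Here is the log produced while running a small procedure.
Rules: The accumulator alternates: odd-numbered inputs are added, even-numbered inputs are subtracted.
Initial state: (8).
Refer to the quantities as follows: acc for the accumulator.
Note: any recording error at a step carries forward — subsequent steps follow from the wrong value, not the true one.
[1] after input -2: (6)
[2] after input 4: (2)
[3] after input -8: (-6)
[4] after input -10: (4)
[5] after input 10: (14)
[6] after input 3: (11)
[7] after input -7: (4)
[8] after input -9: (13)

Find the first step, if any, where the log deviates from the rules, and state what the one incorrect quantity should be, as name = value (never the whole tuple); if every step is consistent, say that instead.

no error

Recomputing the run from the initial state:
step 1: acc = 6
step 2: acc = 2
step 3: acc = -6
step 4: acc = 4
step 5: acc = 14
step 6: acc = 11
step 7: acc = 4
step 8: acc = 13
This matches the log at every step.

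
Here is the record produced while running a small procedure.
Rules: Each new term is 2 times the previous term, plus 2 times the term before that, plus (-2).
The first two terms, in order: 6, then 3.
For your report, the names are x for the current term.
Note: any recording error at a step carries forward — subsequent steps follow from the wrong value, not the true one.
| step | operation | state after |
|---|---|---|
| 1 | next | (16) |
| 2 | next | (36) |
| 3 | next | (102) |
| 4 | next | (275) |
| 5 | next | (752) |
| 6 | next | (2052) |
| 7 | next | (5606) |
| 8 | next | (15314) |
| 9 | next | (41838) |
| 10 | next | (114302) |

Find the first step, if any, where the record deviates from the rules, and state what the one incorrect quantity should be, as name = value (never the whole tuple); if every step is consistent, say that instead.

step 4, x = 274

Recomputing the run from the initial state:
step 1: x = 16
step 2: x = 36
step 3: x = 102
step 4: x = 274
step 5: x = 750
step 6: x = 2046
step 7: x = 5590
step 8: x = 15270
step 9: x = 41718
step 10: x = 113974
The first disagreement with the record is at step 4, where the value should be x = 274.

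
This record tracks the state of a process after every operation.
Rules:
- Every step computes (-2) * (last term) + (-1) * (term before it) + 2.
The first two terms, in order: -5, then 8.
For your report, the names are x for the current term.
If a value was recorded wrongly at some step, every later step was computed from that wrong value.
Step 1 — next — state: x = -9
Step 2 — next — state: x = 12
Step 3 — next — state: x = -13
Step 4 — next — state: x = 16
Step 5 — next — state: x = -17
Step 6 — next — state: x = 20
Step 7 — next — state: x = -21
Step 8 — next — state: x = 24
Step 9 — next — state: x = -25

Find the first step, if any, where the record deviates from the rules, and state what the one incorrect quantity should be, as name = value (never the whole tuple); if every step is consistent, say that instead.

no error

Recomputing the run from the initial state:
step 1: x = -9
step 2: x = 12
step 3: x = -13
step 4: x = 16
step 5: x = -17
step 6: x = 20
step 7: x = -21
step 8: x = 24
step 9: x = -25
This matches the record at every step.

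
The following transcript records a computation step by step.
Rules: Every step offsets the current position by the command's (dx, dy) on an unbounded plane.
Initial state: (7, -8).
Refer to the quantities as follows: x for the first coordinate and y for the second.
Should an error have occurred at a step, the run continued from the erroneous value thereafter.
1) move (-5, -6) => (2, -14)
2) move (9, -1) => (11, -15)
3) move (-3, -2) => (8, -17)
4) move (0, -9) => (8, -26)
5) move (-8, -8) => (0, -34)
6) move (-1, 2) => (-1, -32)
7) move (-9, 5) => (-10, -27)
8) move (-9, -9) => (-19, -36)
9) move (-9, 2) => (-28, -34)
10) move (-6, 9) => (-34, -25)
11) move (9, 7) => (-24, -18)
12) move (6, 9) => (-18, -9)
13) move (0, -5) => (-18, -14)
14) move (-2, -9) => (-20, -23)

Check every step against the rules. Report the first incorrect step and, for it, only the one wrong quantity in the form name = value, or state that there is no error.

step 11, x = -25

1. x = 7 + (-5) = 2, y = -8 + (-6) = -14 (exactly as logged)
2. x = 2 + (9) = 11, y = -14 + (-1) = -15 (matches)
3. x = 11 + (-3) = 8, y = -15 + (-2) = -17 (in agreement)
4. x = 8 + (0) = 8, y = -17 + (-9) = -26 (consistent with the transcript)
5. x = 8 + (-8) = 0, y = -26 + (-8) = -34 (confirmed correct)
6. x = 0 + (-1) = -1, y = -34 + (2) = -32 (in agreement)
7. x = -1 + (-9) = -10, y = -32 + (5) = -27 (matches)
8. x = -10 + (-9) = -19, y = -27 + (-9) = -36 (matches)
9. x = -19 + (-9) = -28, y = -36 + (2) = -34 (confirmed correct)
10. x = -28 + (-6) = -34, y = -34 + (9) = -25 (agrees with the transcript)
11. x = -34 + (9) = -25, y = -25 + (7) = -18 (first mismatch against the transcript)
Conclusion: step 11 carries the first error; the entry should be x = -25.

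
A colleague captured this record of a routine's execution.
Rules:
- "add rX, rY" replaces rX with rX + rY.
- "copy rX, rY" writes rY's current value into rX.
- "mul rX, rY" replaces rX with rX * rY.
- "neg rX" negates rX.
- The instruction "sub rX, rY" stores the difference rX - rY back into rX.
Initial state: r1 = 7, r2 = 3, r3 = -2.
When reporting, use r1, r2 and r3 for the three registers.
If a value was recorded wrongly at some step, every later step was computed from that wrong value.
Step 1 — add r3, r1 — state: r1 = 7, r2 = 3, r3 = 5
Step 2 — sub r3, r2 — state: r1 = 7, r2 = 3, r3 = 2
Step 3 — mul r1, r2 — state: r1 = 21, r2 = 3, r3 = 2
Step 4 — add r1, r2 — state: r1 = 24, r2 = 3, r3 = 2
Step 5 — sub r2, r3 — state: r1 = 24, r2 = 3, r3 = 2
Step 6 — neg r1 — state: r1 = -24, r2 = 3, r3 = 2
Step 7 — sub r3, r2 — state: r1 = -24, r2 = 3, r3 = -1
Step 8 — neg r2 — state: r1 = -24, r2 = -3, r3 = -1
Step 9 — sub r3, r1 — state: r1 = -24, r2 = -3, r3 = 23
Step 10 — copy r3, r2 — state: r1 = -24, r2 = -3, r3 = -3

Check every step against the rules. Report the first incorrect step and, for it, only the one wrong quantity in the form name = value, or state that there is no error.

step 5, r2 = 1

step 1: r3 = -2 + 7 = 5 -> verified
step 2: r3 = 5 - 3 = 2 -> exactly as logged
step 3: r1 = 7 * 3 = 21 -> same as recorded
step 4: r1 = 21 + 3 = 24 -> agrees with the record
step 5: r2 = 3 - 2 = 1 -> not what was recorded
Conclusion: step 5 carries the first error; the entry should be r2 = 1.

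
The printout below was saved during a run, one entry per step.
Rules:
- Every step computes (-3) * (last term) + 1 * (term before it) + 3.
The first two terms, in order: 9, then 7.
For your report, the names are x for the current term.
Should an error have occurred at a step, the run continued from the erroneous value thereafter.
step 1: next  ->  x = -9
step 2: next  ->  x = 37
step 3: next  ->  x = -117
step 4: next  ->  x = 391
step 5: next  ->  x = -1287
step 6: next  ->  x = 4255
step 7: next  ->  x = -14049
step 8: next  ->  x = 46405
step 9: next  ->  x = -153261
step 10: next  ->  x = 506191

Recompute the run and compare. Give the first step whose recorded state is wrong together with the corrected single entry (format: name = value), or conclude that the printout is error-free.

no error

Recomputing the run from the initial state:
step 1: x = -9
step 2: x = 37
step 3: x = -117
step 4: x = 391
step 5: x = -1287
step 6: x = 4255
step 7: x = -14049
step 8: x = 46405
step 9: x = -153261
step 10: x = 506191
This matches the printout at every step.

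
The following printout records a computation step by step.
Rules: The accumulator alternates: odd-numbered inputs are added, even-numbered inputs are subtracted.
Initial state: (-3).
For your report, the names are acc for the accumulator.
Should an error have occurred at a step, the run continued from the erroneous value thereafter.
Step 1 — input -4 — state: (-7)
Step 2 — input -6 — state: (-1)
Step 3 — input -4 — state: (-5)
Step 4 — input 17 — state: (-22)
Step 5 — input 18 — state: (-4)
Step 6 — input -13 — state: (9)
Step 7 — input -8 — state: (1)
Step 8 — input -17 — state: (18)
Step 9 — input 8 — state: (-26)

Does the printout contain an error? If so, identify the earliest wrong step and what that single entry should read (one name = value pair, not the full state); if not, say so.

1. acc = -3 + -4 = -7 (checks out)
2. acc = -7 - -6 = -1 (same as recorded)
3. acc = -1 + -4 = -5 (in agreement)
4. acc = -5 - 17 = -22 (consistent with the printout)
5. acc = -22 + 18 = -4 (consistent with the printout)
6. acc = -4 - -13 = 9 (verified)
7. acc = 9 + -8 = 1 (in agreement)
8. acc = 1 - -17 = 18 (checks out)
9. acc = 18 + 8 = 26 (this is not what the printout shows)
That makes step 9 the first incorrect line — acc = 26 is what it should show.

step 9, acc = 26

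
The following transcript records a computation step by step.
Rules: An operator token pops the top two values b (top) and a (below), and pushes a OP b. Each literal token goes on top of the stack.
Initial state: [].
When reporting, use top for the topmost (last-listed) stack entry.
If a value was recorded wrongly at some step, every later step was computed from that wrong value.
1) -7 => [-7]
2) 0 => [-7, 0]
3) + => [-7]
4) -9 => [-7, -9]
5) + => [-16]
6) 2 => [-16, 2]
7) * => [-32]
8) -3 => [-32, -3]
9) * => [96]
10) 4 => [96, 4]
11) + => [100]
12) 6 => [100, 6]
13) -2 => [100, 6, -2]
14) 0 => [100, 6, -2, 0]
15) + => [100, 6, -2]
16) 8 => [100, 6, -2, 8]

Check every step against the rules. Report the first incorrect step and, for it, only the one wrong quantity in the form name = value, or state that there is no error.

1. push -7: top = -7 (no discrepancy)
2. push 0: top = 0 (agrees with the transcript)
3. -7 + 0 = -7 (same as recorded)
4. push -9: top = -9 (in agreement)
5. -7 + -9 = -16 (exactly as logged)
6. push 2: top = 2 (exactly as logged)
7. -16 * 2 = -32 (confirmed correct)
8. push -3: top = -3 (same as recorded)
9. -32 * -3 = 96 (exactly as logged)
10. push 4: top = 4 (checks out)
11. 96 + 4 = 100 (consistent with the transcript)
12. push 6: top = 6 (exactly as logged)
13. push -2: top = -2 (agrees with the transcript)
14. push 0: top = 0 (same as recorded)
15. -2 + 0 = -2 (confirmed correct)
16. push 8: top = 8 (in agreement)
All entries verified; no error found.

no error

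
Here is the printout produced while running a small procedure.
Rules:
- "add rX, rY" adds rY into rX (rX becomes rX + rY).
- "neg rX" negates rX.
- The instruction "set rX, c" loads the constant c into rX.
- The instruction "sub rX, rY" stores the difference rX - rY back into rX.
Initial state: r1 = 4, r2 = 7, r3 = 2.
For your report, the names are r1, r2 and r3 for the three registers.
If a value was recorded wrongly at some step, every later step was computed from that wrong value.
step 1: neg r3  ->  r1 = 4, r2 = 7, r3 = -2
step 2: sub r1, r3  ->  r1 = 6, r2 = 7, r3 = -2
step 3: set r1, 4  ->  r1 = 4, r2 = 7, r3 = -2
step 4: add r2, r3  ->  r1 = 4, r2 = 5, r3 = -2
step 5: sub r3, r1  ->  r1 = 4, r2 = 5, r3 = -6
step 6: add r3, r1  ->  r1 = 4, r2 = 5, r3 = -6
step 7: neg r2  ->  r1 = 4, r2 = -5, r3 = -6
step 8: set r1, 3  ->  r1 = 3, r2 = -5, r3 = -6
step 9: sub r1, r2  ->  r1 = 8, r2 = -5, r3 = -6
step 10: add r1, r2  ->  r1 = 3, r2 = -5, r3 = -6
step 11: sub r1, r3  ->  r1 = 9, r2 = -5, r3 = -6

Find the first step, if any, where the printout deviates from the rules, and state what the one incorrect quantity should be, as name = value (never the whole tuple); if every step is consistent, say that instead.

step 1: r3 = -(2) = -2 -> in agreement
step 2: r1 = 4 - -2 = 6 -> confirmed correct
step 3: r1 = 4 -> in agreement
step 4: r2 = 7 + -2 = 5 -> verified
step 5: r3 = -2 - 4 = -6 -> consistent with the printout
step 6: r3 = -6 + 4 = -2 -> a discrepancy with the printout
That makes step 6 the first incorrect line — r3 = -2 is what it should show.

step 6, r3 = -2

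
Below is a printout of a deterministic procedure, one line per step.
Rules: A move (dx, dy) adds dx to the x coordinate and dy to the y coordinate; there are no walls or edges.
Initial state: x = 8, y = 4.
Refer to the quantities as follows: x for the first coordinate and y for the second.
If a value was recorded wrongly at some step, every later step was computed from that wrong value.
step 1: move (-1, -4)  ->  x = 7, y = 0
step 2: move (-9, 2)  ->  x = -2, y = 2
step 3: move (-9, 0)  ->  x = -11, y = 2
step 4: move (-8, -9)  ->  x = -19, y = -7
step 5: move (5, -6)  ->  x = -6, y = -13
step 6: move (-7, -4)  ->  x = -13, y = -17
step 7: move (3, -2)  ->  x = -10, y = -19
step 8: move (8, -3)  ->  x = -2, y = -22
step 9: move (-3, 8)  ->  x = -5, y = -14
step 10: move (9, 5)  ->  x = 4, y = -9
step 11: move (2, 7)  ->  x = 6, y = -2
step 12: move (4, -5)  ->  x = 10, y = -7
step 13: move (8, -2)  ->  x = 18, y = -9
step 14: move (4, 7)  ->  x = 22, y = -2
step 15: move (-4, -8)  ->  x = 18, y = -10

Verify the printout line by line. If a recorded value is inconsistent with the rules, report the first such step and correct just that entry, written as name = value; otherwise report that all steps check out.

step 1: x = 8 + (-1) = 7, y = 4 + (-4) = 0 -> consistent with the printout
step 2: x = 7 + (-9) = -2, y = 0 + (2) = 2 -> matches
step 3: x = -2 + (-9) = -11, y = 2 + (0) = 2 -> no discrepancy
step 4: x = -11 + (-8) = -19, y = 2 + (-9) = -7 -> agrees with the printout
step 5: x = -19 + (5) = -14, y = -7 + (-6) = -13 -> the printout has a different value
Step 5 is the first one off; corrected, x = -14.

step 5, x = -14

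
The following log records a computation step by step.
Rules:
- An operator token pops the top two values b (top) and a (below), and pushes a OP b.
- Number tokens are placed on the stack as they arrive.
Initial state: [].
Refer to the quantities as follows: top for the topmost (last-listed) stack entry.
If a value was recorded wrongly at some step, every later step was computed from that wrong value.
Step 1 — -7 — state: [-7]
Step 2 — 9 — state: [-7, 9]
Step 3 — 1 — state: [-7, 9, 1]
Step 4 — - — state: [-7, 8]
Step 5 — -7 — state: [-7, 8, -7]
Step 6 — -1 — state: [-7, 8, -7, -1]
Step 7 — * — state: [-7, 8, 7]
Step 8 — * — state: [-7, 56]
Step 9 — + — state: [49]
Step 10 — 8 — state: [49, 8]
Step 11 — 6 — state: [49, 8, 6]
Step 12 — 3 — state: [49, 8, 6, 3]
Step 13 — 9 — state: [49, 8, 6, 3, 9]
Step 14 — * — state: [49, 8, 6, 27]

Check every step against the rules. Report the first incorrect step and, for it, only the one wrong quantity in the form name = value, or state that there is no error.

no error

Recomputing the run from the initial state:
step 1: [-7]
step 2: [-7, 9]
step 3: [-7, 9, 1]
step 4: [-7, 8]
step 5: [-7, 8, -7]
step 6: [-7, 8, -7, -1]
step 7: [-7, 8, 7]
step 8: [-7, 56]
step 9: [49]
step 10: [49, 8]
step 11: [49, 8, 6]
step 12: [49, 8, 6, 3]
step 13: [49, 8, 6, 3, 9]
step 14: [49, 8, 6, 27]
This matches the log at every step.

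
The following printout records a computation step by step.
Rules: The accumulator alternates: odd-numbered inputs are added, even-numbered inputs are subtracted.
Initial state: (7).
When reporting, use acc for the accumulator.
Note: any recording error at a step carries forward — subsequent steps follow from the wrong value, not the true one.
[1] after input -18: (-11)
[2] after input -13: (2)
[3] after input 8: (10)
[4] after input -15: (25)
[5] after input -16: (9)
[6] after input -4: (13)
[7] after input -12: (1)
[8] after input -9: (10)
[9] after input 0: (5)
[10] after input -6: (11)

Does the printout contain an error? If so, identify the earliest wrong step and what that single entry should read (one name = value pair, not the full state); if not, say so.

Step 1: acc = 7 + -18 = -11 — exactly as logged.
Step 2: acc = -11 - -13 = 2 — matches.
Step 3: acc = 2 + 8 = 10 — exactly as logged.
Step 4: acc = 10 - -15 = 25 — exactly as logged.
Step 5: acc = 25 + -16 = 9 — in agreement.
Step 6: acc = 9 - -4 = 13 — exactly as logged.
Step 7: acc = 13 + -12 = 1 — verified.
Step 8: acc = 1 - -9 = 10 — agrees with the printout.
Step 9: acc = 10 + 0 = 10 — the printout disagrees here.
Conclusion: step 9 carries the first error; the entry should be acc = 10.

step 9, acc = 10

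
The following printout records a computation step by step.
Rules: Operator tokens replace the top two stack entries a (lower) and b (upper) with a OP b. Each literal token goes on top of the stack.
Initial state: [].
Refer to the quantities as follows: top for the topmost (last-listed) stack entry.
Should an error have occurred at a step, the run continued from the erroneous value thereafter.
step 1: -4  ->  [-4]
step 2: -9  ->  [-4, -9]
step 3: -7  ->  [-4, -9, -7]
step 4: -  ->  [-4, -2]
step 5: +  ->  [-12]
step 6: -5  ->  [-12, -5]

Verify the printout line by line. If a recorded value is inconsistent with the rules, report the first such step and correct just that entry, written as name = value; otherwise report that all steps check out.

step 5, top = -6

Recomputing the run from the initial state:
step 1: [-4]
step 2: [-4, -9]
step 3: [-4, -9, -7]
step 4: [-4, -2]
step 5: [-6]
step 6: [-6, -5]
The first disagreement with the printout is at step 5, where the value should be top = -6.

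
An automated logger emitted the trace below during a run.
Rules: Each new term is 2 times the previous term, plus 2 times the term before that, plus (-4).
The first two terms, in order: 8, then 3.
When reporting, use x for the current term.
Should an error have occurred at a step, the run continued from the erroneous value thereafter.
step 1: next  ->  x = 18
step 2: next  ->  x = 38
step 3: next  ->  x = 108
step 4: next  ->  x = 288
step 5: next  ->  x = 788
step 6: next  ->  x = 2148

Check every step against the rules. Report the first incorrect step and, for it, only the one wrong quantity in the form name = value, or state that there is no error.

Recomputing the run from the initial state:
step 1: x = 18
step 2: x = 38
step 3: x = 108
step 4: x = 288
step 5: x = 788
step 6: x = 2148
This matches the trace at every step.

no error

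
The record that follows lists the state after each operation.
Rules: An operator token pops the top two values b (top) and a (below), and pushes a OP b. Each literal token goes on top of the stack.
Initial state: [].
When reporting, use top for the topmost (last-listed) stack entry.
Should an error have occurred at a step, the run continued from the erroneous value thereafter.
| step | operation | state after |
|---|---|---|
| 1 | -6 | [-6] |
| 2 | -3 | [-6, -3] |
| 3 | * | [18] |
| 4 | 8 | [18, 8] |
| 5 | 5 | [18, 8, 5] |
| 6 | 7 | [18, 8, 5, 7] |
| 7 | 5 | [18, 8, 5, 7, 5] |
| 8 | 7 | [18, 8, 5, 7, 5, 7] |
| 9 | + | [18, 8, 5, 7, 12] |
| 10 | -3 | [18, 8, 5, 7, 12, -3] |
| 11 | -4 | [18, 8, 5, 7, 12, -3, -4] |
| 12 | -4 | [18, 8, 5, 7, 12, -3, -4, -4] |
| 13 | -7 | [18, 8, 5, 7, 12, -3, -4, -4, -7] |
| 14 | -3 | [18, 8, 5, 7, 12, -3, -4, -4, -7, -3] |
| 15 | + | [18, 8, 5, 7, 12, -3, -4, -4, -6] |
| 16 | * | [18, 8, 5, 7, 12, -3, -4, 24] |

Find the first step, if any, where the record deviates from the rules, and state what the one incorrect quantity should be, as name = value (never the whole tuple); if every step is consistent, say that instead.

step 15, top = -10

Step 1: push -6: top = -6 — verified.
Step 2: push -3: top = -3 — consistent with the record.
Step 3: -6 * -3 = 18 — exactly as logged.
Step 4: push 8: top = 8 — exactly as logged.
Step 5: push 5: top = 5 — confirmed correct.
Step 6: push 7: top = 7 — no discrepancy.
Step 7: push 5: top = 5 — no discrepancy.
Step 8: push 7: top = 7 — exactly as logged.
Step 9: 5 + 7 = 12 — consistent with the record.
Step 10: push -3: top = -3 — same as recorded.
Step 11: push -4: top = -4 — consistent with the record.
Step 12: push -4: top = -4 — matches.
Step 13: push -7: top = -7 — verified.
Step 14: push -3: top = -3 — verified.
Step 15: -7 + -3 = -10 — the recorded entry deviates here.
Conclusion: step 15 carries the first error; the entry should be top = -10.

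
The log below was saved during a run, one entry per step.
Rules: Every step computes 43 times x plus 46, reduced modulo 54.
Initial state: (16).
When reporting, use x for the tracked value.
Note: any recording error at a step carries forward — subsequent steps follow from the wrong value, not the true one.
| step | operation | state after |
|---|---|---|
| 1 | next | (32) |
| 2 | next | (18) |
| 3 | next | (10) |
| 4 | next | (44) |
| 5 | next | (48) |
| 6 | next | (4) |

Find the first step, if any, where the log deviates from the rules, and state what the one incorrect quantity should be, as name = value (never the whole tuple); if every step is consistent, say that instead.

no error

Step 1: x = (43*16 + 46) mod 54 = 32 — same as recorded.
Step 2: x = (43*32 + 46) mod 54 = 18 — agrees with the log.
Step 3: x = (43*18 + 46) mod 54 = 10 — consistent with the log.
Step 4: x = (43*10 + 46) mod 54 = 44 — agrees with the log.
Step 5: x = (43*44 + 46) mod 54 = 48 — verified.
Step 6: x = (43*48 + 46) mod 54 = 4 — agrees with the log.
All steps check out; nothing to correct.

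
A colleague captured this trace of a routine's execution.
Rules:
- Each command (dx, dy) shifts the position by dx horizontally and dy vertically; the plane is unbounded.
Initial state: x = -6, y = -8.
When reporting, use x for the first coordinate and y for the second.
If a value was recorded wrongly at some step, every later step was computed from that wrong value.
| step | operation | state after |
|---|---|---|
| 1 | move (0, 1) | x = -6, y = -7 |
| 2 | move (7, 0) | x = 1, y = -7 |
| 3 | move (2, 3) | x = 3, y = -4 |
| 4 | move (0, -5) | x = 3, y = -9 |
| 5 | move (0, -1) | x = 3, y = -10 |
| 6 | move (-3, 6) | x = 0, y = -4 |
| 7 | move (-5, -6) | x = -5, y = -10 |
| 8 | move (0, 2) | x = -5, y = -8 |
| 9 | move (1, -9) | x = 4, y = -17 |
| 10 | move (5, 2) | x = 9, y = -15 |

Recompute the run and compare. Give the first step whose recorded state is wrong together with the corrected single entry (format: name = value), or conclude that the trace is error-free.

step 1: x = -6 + (0) = -6, y = -8 + (1) = -7 -> exactly as logged
step 2: x = -6 + (7) = 1, y = -7 + (0) = -7 -> checks out
step 3: x = 1 + (2) = 3, y = -7 + (3) = -4 -> checks out
step 4: x = 3 + (0) = 3, y = -4 + (-5) = -9 -> confirmed correct
step 5: x = 3 + (0) = 3, y = -9 + (-1) = -10 -> matches
step 6: x = 3 + (-3) = 0, y = -10 + (6) = -4 -> exactly as logged
step 7: x = 0 + (-5) = -5, y = -4 + (-6) = -10 -> exactly as logged
step 8: x = -5 + (0) = -5, y = -10 + (2) = -8 -> in agreement
step 9: x = -5 + (1) = -4, y = -8 + (-9) = -17 -> the entry is off here
Step 9 is the first one off; corrected, x = -4.

step 9, x = -4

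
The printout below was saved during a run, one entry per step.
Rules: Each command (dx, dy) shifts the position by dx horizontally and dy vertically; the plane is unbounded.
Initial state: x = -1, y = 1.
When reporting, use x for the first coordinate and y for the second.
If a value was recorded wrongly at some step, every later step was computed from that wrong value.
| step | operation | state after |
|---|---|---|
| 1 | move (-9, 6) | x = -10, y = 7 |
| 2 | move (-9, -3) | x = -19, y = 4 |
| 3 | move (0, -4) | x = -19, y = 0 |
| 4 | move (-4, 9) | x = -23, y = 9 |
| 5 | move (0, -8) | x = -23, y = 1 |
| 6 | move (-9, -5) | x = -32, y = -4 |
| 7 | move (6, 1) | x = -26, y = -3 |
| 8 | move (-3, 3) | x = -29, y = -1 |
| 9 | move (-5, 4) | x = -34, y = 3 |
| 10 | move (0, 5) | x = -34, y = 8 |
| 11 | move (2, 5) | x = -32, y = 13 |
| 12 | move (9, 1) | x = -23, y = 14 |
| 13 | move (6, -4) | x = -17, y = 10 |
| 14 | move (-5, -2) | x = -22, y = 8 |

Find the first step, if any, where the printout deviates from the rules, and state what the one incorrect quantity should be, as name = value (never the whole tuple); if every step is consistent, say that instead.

step 8, y = 0

Recomputing the run from the initial state:
step 1: x = -10, y = 7
step 2: x = -19, y = 4
step 3: x = -19, y = 0
step 4: x = -23, y = 9
step 5: x = -23, y = 1
step 6: x = -32, y = -4
step 7: x = -26, y = -3
step 8: x = -29, y = 0
step 9: x = -34, y = 4
step 10: x = -34, y = 9
step 11: x = -32, y = 14
step 12: x = -23, y = 15
step 13: x = -17, y = 11
step 14: x = -22, y = 9
The first disagreement with the printout is at step 8, where the value should be y = 0.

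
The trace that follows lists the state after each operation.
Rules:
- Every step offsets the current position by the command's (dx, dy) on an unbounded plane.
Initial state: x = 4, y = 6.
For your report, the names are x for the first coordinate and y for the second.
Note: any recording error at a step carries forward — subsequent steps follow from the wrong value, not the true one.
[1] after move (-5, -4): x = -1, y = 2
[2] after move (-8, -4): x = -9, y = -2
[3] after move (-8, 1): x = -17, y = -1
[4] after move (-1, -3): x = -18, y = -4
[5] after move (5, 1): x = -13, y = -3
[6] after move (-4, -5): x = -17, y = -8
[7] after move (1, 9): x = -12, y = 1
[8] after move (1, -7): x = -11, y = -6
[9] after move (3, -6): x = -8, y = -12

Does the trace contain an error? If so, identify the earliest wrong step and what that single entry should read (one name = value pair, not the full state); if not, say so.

step 7, x = -16

step 1: x = 4 + (-5) = -1, y = 6 + (-4) = 2 -> agrees with the trace
step 2: x = -1 + (-8) = -9, y = 2 + (-4) = -2 -> matches
step 3: x = -9 + (-8) = -17, y = -2 + (1) = -1 -> in agreement
step 4: x = -17 + (-1) = -18, y = -1 + (-3) = -4 -> verified
step 5: x = -18 + (5) = -13, y = -4 + (1) = -3 -> same as recorded
step 6: x = -13 + (-4) = -17, y = -3 + (-5) = -8 -> matches
step 7: x = -17 + (1) = -16, y = -8 + (9) = 1 -> not what was recorded
Conclusion: step 7 carries the first error; the entry should be x = -16.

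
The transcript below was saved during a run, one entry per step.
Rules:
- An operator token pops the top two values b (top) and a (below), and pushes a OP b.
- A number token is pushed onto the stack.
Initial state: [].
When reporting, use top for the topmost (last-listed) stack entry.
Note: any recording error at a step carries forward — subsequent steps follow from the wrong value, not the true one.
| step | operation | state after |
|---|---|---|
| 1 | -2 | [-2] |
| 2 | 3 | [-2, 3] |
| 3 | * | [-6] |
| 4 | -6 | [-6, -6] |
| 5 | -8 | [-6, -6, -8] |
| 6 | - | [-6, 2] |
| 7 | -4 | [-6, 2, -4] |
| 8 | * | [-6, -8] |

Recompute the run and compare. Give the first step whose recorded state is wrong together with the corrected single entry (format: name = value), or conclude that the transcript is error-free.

1. push -2: top = -2 (confirmed correct)
2. push 3: top = 3 (exactly as logged)
3. -2 * 3 = -6 (agrees with the transcript)
4. push -6: top = -6 (checks out)
5. push -8: top = -8 (exactly as logged)
6. -6 - -8 = 2 (confirmed correct)
7. push -4: top = -4 (same as recorded)
8. 2 * -4 = -8 (no discrepancy)
All steps check out; nothing to correct.

no error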